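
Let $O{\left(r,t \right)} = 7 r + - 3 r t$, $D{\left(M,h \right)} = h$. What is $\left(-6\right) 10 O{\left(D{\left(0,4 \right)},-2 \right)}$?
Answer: $-3120$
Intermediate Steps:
$O{\left(r,t \right)} = 7 r - 3 r t$
$\left(-6\right) 10 O{\left(D{\left(0,4 \right)},-2 \right)} = \left(-6\right) 10 \cdot 4 \left(7 - -6\right) = - 60 \cdot 4 \left(7 + 6\right) = - 60 \cdot 4 \cdot 13 = \left(-60\right) 52 = -3120$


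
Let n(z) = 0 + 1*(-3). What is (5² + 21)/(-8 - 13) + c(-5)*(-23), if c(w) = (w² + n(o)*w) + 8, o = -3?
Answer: -23230/21 ≈ -1106.2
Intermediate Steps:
n(z) = -3 (n(z) = 0 - 3 = -3)
c(w) = 8 + w² - 3*w (c(w) = (w² - 3*w) + 8 = 8 + w² - 3*w)
(5² + 21)/(-8 - 13) + c(-5)*(-23) = (5² + 21)/(-8 - 13) + (8 + (-5)² - 3*(-5))*(-23) = (25 + 21)/(-21) + (8 + 25 + 15)*(-23) = 46*(-1/21) + 48*(-23) = -46/21 - 1104 = -23230/21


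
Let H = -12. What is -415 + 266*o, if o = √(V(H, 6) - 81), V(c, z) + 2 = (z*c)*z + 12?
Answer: -415 + 266*I*√503 ≈ -415.0 + 5965.8*I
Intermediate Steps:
V(c, z) = 10 + c*z² (V(c, z) = -2 + ((z*c)*z + 12) = -2 + ((c*z)*z + 12) = -2 + (c*z² + 12) = -2 + (12 + c*z²) = 10 + c*z²)
o = I*√503 (o = √((10 - 12*6²) - 81) = √((10 - 12*36) - 81) = √((10 - 432) - 81) = √(-422 - 81) = √(-503) = I*√503 ≈ 22.428*I)
-415 + 266*o = -415 + 266*(I*√503) = -415 + 266*I*√503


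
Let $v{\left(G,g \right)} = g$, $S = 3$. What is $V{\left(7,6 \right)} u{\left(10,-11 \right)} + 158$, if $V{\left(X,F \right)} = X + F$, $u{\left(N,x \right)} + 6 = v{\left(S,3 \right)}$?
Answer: $119$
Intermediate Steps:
$u{\left(N,x \right)} = -3$ ($u{\left(N,x \right)} = -6 + 3 = -3$)
$V{\left(X,F \right)} = F + X$
$V{\left(7,6 \right)} u{\left(10,-11 \right)} + 158 = \left(6 + 7\right) \left(-3\right) + 158 = 13 \left(-3\right) + 158 = -39 + 158 = 119$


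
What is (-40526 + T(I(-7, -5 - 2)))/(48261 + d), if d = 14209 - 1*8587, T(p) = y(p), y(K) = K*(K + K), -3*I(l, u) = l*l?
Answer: -359932/484947 ≈ -0.74221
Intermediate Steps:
I(l, u) = -l²/3 (I(l, u) = -l*l/3 = -l²/3)
y(K) = 2*K² (y(K) = K*(2*K) = 2*K²)
T(p) = 2*p²
d = 5622 (d = 14209 - 8587 = 5622)
(-40526 + T(I(-7, -5 - 2)))/(48261 + d) = (-40526 + 2*(-⅓*(-7)²)²)/(48261 + 5622) = (-40526 + 2*(-⅓*49)²)/53883 = (-40526 + 2*(-49/3)²)*(1/53883) = (-40526 + 2*(2401/9))*(1/53883) = (-40526 + 4802/9)*(1/53883) = -359932/9*1/53883 = -359932/484947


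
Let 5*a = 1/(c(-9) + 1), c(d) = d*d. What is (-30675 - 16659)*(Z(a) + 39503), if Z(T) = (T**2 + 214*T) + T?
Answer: -157161718187817/84050 ≈ -1.8699e+9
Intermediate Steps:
c(d) = d**2
a = 1/410 (a = 1/(5*((-9)**2 + 1)) = 1/(5*(81 + 1)) = (1/5)/82 = (1/5)*(1/82) = 1/410 ≈ 0.0024390)
Z(T) = T**2 + 215*T
(-30675 - 16659)*(Z(a) + 39503) = (-30675 - 16659)*((215 + 1/410)/410 + 39503) = -47334*((1/410)*(88151/410) + 39503) = -47334*(88151/168100 + 39503) = -47334*6640542451/168100 = -157161718187817/84050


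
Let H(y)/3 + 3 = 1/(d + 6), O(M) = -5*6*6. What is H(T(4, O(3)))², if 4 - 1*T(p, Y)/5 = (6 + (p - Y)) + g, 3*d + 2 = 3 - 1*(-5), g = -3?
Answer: 4761/64 ≈ 74.391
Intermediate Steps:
O(M) = -180 (O(M) = -30*6 = -180)
d = 2 (d = -⅔ + (3 - 1*(-5))/3 = -⅔ + (3 + 5)/3 = -⅔ + (⅓)*8 = -⅔ + 8/3 = 2)
T(p, Y) = 5 - 5*p + 5*Y (T(p, Y) = 20 - 5*((6 + (p - Y)) - 3) = 20 - 5*((6 + p - Y) - 3) = 20 - 5*(3 + p - Y) = 20 + (-15 - 5*p + 5*Y) = 5 - 5*p + 5*Y)
H(y) = -69/8 (H(y) = -9 + 3/(2 + 6) = -9 + 3/8 = -69/8)
H(T(4, O(3)))² = (-69/8)² = 4761/64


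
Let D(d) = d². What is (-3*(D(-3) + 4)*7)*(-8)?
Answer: 2184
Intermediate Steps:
(-3*(D(-3) + 4)*7)*(-8) = (-3*((-3)² + 4)*7)*(-8) = (-3*(9 + 4)*7)*(-8) = (-3*13*7)*(-8) = -39*7*(-8) = -273*(-8) = 2184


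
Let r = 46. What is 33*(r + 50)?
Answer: 3168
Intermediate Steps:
33*(r + 50) = 33*(46 + 50) = 33*96 = 3168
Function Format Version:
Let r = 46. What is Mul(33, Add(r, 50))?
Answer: 3168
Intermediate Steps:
Mul(33, Add(r, 50)) = Mul(33, Add(46, 50)) = Mul(33, 96) = 3168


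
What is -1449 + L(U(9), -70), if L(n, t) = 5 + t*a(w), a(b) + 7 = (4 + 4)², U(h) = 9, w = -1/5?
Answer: -5434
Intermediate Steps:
w = -⅕ (w = -1*⅕ = -⅕ ≈ -0.20000)
a(b) = 57 (a(b) = -7 + (4 + 4)² = -7 + 8² = -7 + 64 = 57)
L(n, t) = 5 + 57*t (L(n, t) = 5 + t*57 = 5 + 57*t)
-1449 + L(U(9), -70) = -1449 + (5 + 57*(-70)) = -1449 + (5 - 3990) = -1449 - 3985 = -5434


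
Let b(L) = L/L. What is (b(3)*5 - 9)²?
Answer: 16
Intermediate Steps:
b(L) = 1
(b(3)*5 - 9)² = (1*5 - 9)² = (5 - 9)² = (-4)² = 16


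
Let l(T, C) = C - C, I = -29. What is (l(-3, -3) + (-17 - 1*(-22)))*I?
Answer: -145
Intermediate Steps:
l(T, C) = 0
(l(-3, -3) + (-17 - 1*(-22)))*I = (0 + (-17 - 1*(-22)))*(-29) = (0 + (-17 + 22))*(-29) = (0 + 5)*(-29) = 5*(-29) = -145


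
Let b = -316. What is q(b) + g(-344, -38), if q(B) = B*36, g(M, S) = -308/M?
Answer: -978259/86 ≈ -11375.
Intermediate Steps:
q(B) = 36*B
q(b) + g(-344, -38) = 36*(-316) - 308/(-344) = -11376 - 308*(-1/344) = -11376 + 77/86 = -978259/86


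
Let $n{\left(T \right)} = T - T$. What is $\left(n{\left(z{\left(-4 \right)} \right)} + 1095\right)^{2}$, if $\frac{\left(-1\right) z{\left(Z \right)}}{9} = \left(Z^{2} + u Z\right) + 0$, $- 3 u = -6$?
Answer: $1199025$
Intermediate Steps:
$u = 2$ ($u = \left(- \frac{1}{3}\right) \left(-6\right) = 2$)
$z{\left(Z \right)} = - 18 Z - 9 Z^{2}$ ($z{\left(Z \right)} = - 9 \left(\left(Z^{2} + 2 Z\right) + 0\right) = - 9 \left(Z^{2} + 2 Z\right) = - 18 Z - 9 Z^{2}$)
$n{\left(T \right)} = 0$
$\left(n{\left(z{\left(-4 \right)} \right)} + 1095\right)^{2} = \left(0 + 1095\right)^{2} = 1095^{2} = 1199025$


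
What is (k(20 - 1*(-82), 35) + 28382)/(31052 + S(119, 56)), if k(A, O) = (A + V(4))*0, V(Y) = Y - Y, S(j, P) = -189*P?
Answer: 14191/10234 ≈ 1.3867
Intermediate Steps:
V(Y) = 0
k(A, O) = 0 (k(A, O) = (A + 0)*0 = A*0 = 0)
(k(20 - 1*(-82), 35) + 28382)/(31052 + S(119, 56)) = (0 + 28382)/(31052 - 189*56) = 28382/(31052 - 10584) = 28382/20468 = 28382*(1/20468) = 14191/10234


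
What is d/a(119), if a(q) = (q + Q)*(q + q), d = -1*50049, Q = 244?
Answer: -16683/28798 ≈ -0.57931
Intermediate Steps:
d = -50049
a(q) = 2*q*(244 + q) (a(q) = (q + 244)*(q + q) = (244 + q)*(2*q) = 2*q*(244 + q))
d/a(119) = -50049*1/(238*(244 + 119)) = -50049/(2*119*363) = -50049/86394 = -50049*1/86394 = -16683/28798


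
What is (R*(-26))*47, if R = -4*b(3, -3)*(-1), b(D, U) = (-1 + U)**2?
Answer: -78208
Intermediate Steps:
R = 64 (R = -4*(-1 - 3)**2*(-1) = -4*(-4)**2*(-1) = -4*16*(-1) = -64*(-1) = 64)
(R*(-26))*47 = (64*(-26))*47 = -1664*47 = -78208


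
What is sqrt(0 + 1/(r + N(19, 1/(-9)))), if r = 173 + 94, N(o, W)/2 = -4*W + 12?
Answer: 3*sqrt(2627)/2627 ≈ 0.058532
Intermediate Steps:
N(o, W) = 24 - 8*W (N(o, W) = 2*(-4*W + 12) = 2*(12 - 4*W) = 24 - 8*W)
r = 267
sqrt(0 + 1/(r + N(19, 1/(-9)))) = sqrt(0 + 1/(267 + (24 - 8/(-9)))) = sqrt(0 + 1/(267 + (24 - 8*(-1/9)))) = sqrt(0 + 1/(267 + (24 + 8/9))) = sqrt(0 + 1/(267 + 224/9)) = sqrt(0 + 1/(2627/9)) = sqrt(0 + 9/2627) = sqrt(9/2627) = 3*sqrt(2627)/2627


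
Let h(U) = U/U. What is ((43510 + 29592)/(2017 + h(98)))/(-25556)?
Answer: -36551/25786004 ≈ -0.0014175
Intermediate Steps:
h(U) = 1
((43510 + 29592)/(2017 + h(98)))/(-25556) = ((43510 + 29592)/(2017 + 1))/(-25556) = (73102/2018)*(-1/25556) = (73102*(1/2018))*(-1/25556) = (36551/1009)*(-1/25556) = -36551/25786004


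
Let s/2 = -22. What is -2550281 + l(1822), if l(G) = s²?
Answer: -2548345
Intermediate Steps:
s = -44 (s = 2*(-22) = -44)
l(G) = 1936 (l(G) = (-44)² = 1936)
-2550281 + l(1822) = -2550281 + 1936 = -2548345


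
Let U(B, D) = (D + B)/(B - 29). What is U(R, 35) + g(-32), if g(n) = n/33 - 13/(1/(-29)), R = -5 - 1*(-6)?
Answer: 86566/231 ≈ 374.74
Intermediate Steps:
R = 1 (R = -5 + 6 = 1)
U(B, D) = (B + D)/(-29 + B)
g(n) = 377 + n/33 (g(n) = n*(1/33) - 13/(-1/29) = n/33 - 13*(-29) = n/33 + 377 = 377 + n/33)
U(R, 35) + g(-32) = (1 + 35)/(-29 + 1) + (377 + (1/33)*(-32)) = 36/(-28) + (377 - 32/33) = -1/28*36 + 12409/33 = -9/7 + 12409/33 = 86566/231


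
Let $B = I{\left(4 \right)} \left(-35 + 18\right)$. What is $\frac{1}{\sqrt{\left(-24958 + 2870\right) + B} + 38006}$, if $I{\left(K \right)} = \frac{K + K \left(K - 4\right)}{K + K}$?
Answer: $\frac{76012}{2888956265} - \frac{i \sqrt{88386}}{2888956265} \approx 2.6311 \cdot 10^{-5} - 1.0291 \cdot 10^{-7} i$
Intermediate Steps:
$I{\left(K \right)} = \frac{K + K \left(-4 + K\right)}{2 K}$
$B = - \frac{17}{2}$ ($B = \left(- \frac{3}{2} + \frac{1}{2} \cdot 4\right) \left(-35 + 18\right) = \left(- \frac{3}{2} + 2\right) \left(-17\right) = \frac{1}{2} \left(-17\right) = - \frac{17}{2} \approx -8.5$)
$\frac{1}{\sqrt{\left(-24958 + 2870\right) + B} + 38006} = \frac{1}{\sqrt{\left(-24958 + 2870\right) - \frac{17}{2}} + 38006} = \frac{1}{\sqrt{-22088 - \frac{17}{2}} + 38006} = \frac{1}{\sqrt{- \frac{44193}{2}} + 38006} = \frac{1}{\frac{i \sqrt{88386}}{2} + 38006} = \frac{1}{38006 + \frac{i \sqrt{88386}}{2}}$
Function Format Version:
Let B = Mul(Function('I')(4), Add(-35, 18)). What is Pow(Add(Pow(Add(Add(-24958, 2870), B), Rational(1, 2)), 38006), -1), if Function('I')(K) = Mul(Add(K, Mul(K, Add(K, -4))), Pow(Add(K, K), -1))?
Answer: Add(Rational(76012, 2888956265), Mul(Rational(-1, 2888956265), I, Pow(88386, Rational(1, 2)))) ≈ Add(2.6311e-5, Mul(-1.0291e-7, I))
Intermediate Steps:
Function('I')(K) = Mul(Rational(1, 2), Pow(K, -1), Add(K, Mul(K, Add(-4, K)))) (Function('I')(K) = Mul(Add(K, Mul(K, Add(-4, K))), Pow(Mul(2, K), -1)) = Mul(Add(K, Mul(K, Add(-4, K))), Mul(Rational(1, 2), Pow(K, -1))) = Mul(Rational(1, 2), Pow(K, -1), Add(K, Mul(K, Add(-4, K)))))
B = Rational(-17, 2) (B = Mul(Add(Rational(-3, 2), Mul(Rational(1, 2), 4)), Add(-35, 18)) = Mul(Add(Rational(-3, 2), 2), -17) = Mul(Rational(1, 2), -17) = Rational(-17, 2) ≈ -8.5000)
Pow(Add(Pow(Add(Add(-24958, 2870), B), Rational(1, 2)), 38006), -1) = Pow(Add(Pow(Add(Add(-24958, 2870), Rational(-17, 2)), Rational(1, 2)), 38006), -1) = Pow(Add(Pow(Add(-22088, Rational(-17, 2)), Rational(1, 2)), 38006), -1) = Pow(Add(Pow(Rational(-44193, 2), Rational(1, 2)), 38006), -1) = Pow(Add(Mul(Rational(1, 2), I, Pow(88386, Rational(1, 2))), 38006), -1) = Pow(Add(38006, Mul(Rational(1, 2), I, Pow(88386, Rational(1, 2)))), -1)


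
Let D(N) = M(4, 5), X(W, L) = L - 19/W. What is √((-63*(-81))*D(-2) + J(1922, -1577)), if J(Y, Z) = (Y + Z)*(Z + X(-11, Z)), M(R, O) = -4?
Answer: I*√134061477/11 ≈ 1052.6*I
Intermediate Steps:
X(W, L) = L - 19/W
J(Y, Z) = (19/11 + 2*Z)*(Y + Z) (J(Y, Z) = (Y + Z)*(Z + (Z - 19/(-11))) = (Y + Z)*(Z + (Z - 19*(-1/11))) = (Y + Z)*(Z + (Z + 19/11)) = (Y + Z)*(Z + (19/11 + Z)) = (Y + Z)*(19/11 + 2*Z) = (19/11 + 2*Z)*(Y + Z))
D(N) = -4
√((-63*(-81))*D(-2) + J(1922, -1577)) = √(-63*(-81)*(-4) + (2*(-1577)² + (19/11)*1922 + (19/11)*(-1577) + 2*1922*(-1577))) = √(5103*(-4) + (2*2486929 + 36518/11 - 29963/11 - 6061988)) = √(-20412 + (4973858 + 36518/11 - 29963/11 - 6061988)) = √(-20412 - 11962875/11) = √(-12187407/11) = I*√134061477/11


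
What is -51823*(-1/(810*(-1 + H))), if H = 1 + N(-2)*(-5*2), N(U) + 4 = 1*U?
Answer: 51823/48600 ≈ 1.0663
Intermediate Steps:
N(U) = -4 + U (N(U) = -4 + 1*U = -4 + U)
H = 61 (H = 1 + (-4 - 2)*(-5*2) = 1 - 6*(-10) = 1 + 60 = 61)
-51823*(-1/(810*(-1 + H))) = -51823*(-1/(810*(-1 + 61))) = -51823/((-810*60)) = -51823/(-48600) = -51823*(-1/48600) = 51823/48600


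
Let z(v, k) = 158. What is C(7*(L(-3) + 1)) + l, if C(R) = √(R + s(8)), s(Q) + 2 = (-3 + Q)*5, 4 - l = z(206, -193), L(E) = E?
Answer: -151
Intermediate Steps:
l = -154 (l = 4 - 1*158 = 4 - 158 = -154)
s(Q) = -17 + 5*Q (s(Q) = -2 + (-3 + Q)*5 = -2 + (-15 + 5*Q) = -17 + 5*Q)
C(R) = √(23 + R) (C(R) = √(R + (-17 + 5*8)) = √(R + (-17 + 40)) = √(R + 23) = √(23 + R))
C(7*(L(-3) + 1)) + l = √(23 + 7*(-3 + 1)) - 154 = √(23 + 7*(-2)) - 154 = √(23 - 14) - 154 = √9 - 154 = 3 - 154 = -151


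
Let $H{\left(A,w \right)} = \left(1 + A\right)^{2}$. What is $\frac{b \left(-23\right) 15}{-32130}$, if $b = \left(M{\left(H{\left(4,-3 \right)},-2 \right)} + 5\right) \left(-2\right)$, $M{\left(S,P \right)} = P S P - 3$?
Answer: $- \frac{46}{21} \approx -2.1905$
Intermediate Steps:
$M{\left(S,P \right)} = -3 + S P^{2}$ ($M{\left(S,P \right)} = S P^{2} - 3 = -3 + S P^{2}$)
$b = -204$ ($b = \left(\left(-3 + \left(1 + 4\right)^{2} \left(-2\right)^{2}\right) + 5\right) \left(-2\right) = \left(\left(-3 + 5^{2} \cdot 4\right) + 5\right) \left(-2\right) = \left(\left(-3 + 25 \cdot 4\right) + 5\right) \left(-2\right) = \left(\left(-3 + 100\right) + 5\right) \left(-2\right) = \left(97 + 5\right) \left(-2\right) = 102 \left(-2\right) = -204$)
$\frac{b \left(-23\right) 15}{-32130} = \frac{\left(-204\right) \left(-23\right) 15}{-32130} = 4692 \cdot 15 \left(- \frac{1}{32130}\right) = 70380 \left(- \frac{1}{32130}\right) = - \frac{46}{21}$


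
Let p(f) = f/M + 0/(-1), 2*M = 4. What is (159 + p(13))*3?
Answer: 993/2 ≈ 496.50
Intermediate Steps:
M = 2 (M = (½)*4 = 2)
p(f) = f/2 (p(f) = f/2 + 0/(-1) = f*(½) + 0*(-1) = f/2 + 0 = f/2)
(159 + p(13))*3 = (159 + (½)*13)*3 = (159 + 13/2)*3 = (331/2)*3 = 993/2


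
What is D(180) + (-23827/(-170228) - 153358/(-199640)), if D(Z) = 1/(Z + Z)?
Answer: 69653359771/76464715320 ≈ 0.91092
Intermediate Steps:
D(Z) = 1/(2*Z)
D(180) + (-23827/(-170228) - 153358/(-199640)) = (½)/180 + (-23827/(-170228) - 153358/(-199640)) = (½)*(1/180) + (-23827*(-1/170228) - 153358*(-1/199640)) = 1/360 + (23827/170228 + 76679/99820) = 1/360 + 964457747/1062009935 = 69653359771/76464715320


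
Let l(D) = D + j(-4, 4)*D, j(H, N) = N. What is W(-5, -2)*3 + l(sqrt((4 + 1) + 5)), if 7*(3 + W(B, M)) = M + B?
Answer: -12 + 5*sqrt(10) ≈ 3.8114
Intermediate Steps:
W(B, M) = -3 + B/7 + M/7 (W(B, M) = -3 + (M + B)/7 = -3 + (B + M)/7 = -3 + (B/7 + M/7) = -3 + B/7 + M/7)
l(D) = 5*D (l(D) = D + 4*D = 5*D)
W(-5, -2)*3 + l(sqrt((4 + 1) + 5)) = (-3 + (1/7)*(-5) + (1/7)*(-2))*3 + 5*sqrt((4 + 1) + 5) = (-3 - 5/7 - 2/7)*3 + 5*sqrt(5 + 5) = -4*3 + 5*sqrt(10) = -12 + 5*sqrt(10)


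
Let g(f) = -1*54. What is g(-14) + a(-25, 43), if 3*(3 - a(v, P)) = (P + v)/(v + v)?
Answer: -1272/25 ≈ -50.880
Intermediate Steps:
a(v, P) = 3 - (P + v)/(6*v) (a(v, P) = 3 - (P + v)/(3*(v + v)) = 3 - (P + v)/(3*(2*v)) = 3 - (P + v)*1/(2*v)/3 = 3 - (P + v)/(6*v))
g(f) = -54
g(-14) + a(-25, 43) = -54 + (⅙)*(-1*43 + 17*(-25))/(-25) = -54 + (⅙)*(-1/25)*(-43 - 425) = -54 + (⅙)*(-1/25)*(-468) = -54 + 78/25 = -1272/25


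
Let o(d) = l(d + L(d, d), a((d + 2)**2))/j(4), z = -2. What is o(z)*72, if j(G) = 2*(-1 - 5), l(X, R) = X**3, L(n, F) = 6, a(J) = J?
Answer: -384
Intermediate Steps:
j(G) = -12 (j(G) = 2*(-6) = -12)
o(d) = -(6 + d)**3/12 (o(d) = (d + 6)**3/(-12) = (6 + d)**3*(-1/12) = -(6 + d)**3/12)
o(z)*72 = -(6 - 2)**3/12*72 = -1/12*4**3*72 = -1/12*64*72 = -16/3*72 = -384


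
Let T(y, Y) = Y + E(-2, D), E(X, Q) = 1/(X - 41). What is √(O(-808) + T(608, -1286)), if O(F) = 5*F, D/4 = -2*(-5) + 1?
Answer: I*√9847817/43 ≈ 72.98*I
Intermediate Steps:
D = 44 (D = 4*(-2*(-5) + 1) = 4*(10 + 1) = 4*11 = 44)
E(X, Q) = 1/(-41 + X)
T(y, Y) = -1/43 + Y (T(y, Y) = Y + 1/(-41 - 2) = Y + 1/(-43) = Y - 1/43 = -1/43 + Y)
√(O(-808) + T(608, -1286)) = √(5*(-808) + (-1/43 - 1286)) = √(-4040 - 55299/43) = √(-229019/43) = I*√9847817/43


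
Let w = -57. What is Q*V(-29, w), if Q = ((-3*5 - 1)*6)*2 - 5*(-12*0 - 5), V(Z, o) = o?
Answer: 9519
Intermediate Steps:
Q = -167 (Q = ((-15 - 1)*6)*2 - 5*(-4*0 - 5) = -16*6*2 - 5*(0 - 5) = -96*2 - 5*(-5) = -192 + 25 = -167)
Q*V(-29, w) = -167*(-57) = 9519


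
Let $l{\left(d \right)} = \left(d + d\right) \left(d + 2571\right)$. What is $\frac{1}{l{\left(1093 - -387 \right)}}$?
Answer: $\frac{1}{11990960} \approx 8.3396 \cdot 10^{-8}$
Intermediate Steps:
$l{\left(d \right)} = 2 d \left(2571 + d\right)$
$\frac{1}{l{\left(1093 - -387 \right)}} = \frac{1}{2 \left(1093 - -387\right) \left(2571 + \left(1093 - -387\right)\right)} = \frac{1}{2 \left(1093 + 387\right) \left(2571 + \left(1093 + 387\right)\right)} = \frac{1}{2 \cdot 1480 \left(2571 + 1480\right)} = \frac{1}{2 \cdot 1480 \cdot 4051} = \frac{1}{11990960}$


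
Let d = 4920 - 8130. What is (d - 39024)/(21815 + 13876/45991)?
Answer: -647461298/334435847 ≈ -1.9360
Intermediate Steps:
d = -3210
(d - 39024)/(21815 + 13876/45991) = (-3210 - 39024)/(21815 + 13876/45991) = -42234/(21815 + 13876*(1/45991)) = -42234/(21815 + 13876/45991) = -42234/1003307541/45991 = -42234*45991/1003307541 = -647461298/334435847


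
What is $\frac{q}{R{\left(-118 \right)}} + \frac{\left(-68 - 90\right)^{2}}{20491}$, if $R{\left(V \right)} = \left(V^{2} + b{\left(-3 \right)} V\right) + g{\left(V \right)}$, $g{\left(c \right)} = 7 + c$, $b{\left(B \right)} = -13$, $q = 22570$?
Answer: $\frac{845604378}{314475377} \approx 2.6889$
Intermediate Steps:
$R{\left(V \right)} = 7 + V^{2} - 12 V$ ($R{\left(V \right)} = \left(V^{2} - 13 V\right) + \left(7 + V\right) = 7 + V^{2} - 12 V$)
$\frac{q}{R{\left(-118 \right)}} + \frac{\left(-68 - 90\right)^{2}}{20491} = \frac{22570}{7 + \left(-118\right)^{2} - -1416} + \frac{\left(-68 - 90\right)^{2}}{20491} = \frac{22570}{7 + 13924 + 1416} + \left(-158\right)^{2} \cdot \frac{1}{20491} = \frac{22570}{15347} + 24964 \cdot \frac{1}{20491} = 22570 \cdot \frac{1}{15347} + \frac{24964}{20491} = \frac{22570}{15347} + \frac{24964}{20491} = \frac{845604378}{314475377}$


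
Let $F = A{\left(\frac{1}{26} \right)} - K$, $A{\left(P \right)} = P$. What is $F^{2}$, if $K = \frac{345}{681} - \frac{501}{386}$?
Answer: $\frac{223346979216}{324379228849} \approx 0.68854$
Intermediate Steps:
$K = - \frac{69337}{87622}$ ($K = 345 \cdot \frac{1}{681} - \frac{501}{386} = \frac{115}{227} - \frac{501}{386} = - \frac{69337}{87622} \approx -0.79132$)
$F = \frac{472596}{569543}$ ($F = \frac{1}{26} - - \frac{69337}{87622} = \frac{1}{26} + \frac{69337}{87622} = \frac{472596}{569543} \approx 0.82978$)
$F^{2} = \left(\frac{472596}{569543}\right)^{2} = \frac{223346979216}{324379228849}$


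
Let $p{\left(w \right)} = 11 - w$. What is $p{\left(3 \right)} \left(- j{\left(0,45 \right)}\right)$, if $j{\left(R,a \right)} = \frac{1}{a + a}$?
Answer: $- \frac{4}{45} \approx -0.088889$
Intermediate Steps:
$j{\left(R,a \right)} = \frac{1}{2 a}$
$p{\left(3 \right)} \left(- j{\left(0,45 \right)}\right) = \left(11 - 3\right) \left(- \frac{1}{2 \cdot 45}\right) = 8 \left(\left(-1\right) \frac{1}{90}\right) = 8 \left(- \frac{1}{90}\right) = - \frac{4}{45}$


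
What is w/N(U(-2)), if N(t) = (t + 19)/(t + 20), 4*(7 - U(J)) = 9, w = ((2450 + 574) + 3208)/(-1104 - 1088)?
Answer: -4059/1370 ≈ -2.9628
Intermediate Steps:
w = -779/274 (w = (3024 + 3208)/(-2192) = 6232*(-1/2192) = -779/274 ≈ -2.8431)
U(J) = 19/4 (U(J) = 7 - 1/4*9 = 7 - 9/4 = 19/4)
N(t) = (19 + t)/(20 + t)
w/N(U(-2)) = -779*(20 + 19/4)/(19 + 19/4)/274 = -779/(274*((95/4)/(99/4))) = -779/(274*((4/99)*(95/4))) = -779/(274*95/99) = -779/274*99/95 = -4059/1370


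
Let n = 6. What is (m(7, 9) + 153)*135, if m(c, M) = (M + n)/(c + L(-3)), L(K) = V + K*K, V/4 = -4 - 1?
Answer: 80595/4 ≈ 20149.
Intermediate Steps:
V = -20 (V = 4*(-4 - 1) = 4*(-5) = -20)
L(K) = -20 + K**2 (L(K) = -20 + K*K = -20 + K**2)
m(c, M) = (6 + M)/(-11 + c) (m(c, M) = (M + 6)/(c + (-20 + (-3)**2)) = (6 + M)/(c + (-20 + 9)) = (6 + M)/(c - 11) = (6 + M)/(-11 + c))
(m(7, 9) + 153)*135 = ((6 + 9)/(-11 + 7) + 153)*135 = (15/(-4) + 153)*135 = (-1/4*15 + 153)*135 = (-15/4 + 153)*135 = (597/4)*135 = 80595/4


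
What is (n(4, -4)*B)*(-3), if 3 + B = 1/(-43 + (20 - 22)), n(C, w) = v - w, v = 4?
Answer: 1088/15 ≈ 72.533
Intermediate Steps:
n(C, w) = 4 - w
B = -136/45 (B = -3 + 1/(-43 + (20 - 22)) = -3 + 1/(-43 - 2) = -3 + 1/(-45) = -3 - 1/45 = -136/45 ≈ -3.0222)
(n(4, -4)*B)*(-3) = ((4 - 1*(-4))*(-136/45))*(-3) = ((4 + 4)*(-136/45))*(-3) = (8*(-136/45))*(-3) = -1088/45*(-3) = 1088/15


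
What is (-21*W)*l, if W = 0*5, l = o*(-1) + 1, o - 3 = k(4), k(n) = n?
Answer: 0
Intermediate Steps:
o = 7 (o = 3 + 4 = 7)
l = -6 (l = 7*(-1) + 1 = -7 + 1 = -6)
W = 0
(-21*W)*l = -21*0*(-6) = 0*(-6) = 0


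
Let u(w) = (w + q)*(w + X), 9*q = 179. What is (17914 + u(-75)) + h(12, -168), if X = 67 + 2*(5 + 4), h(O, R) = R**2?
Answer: 410282/9 ≈ 45587.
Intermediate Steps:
q = 179/9 (q = (1/9)*179 = 179/9 ≈ 19.889)
X = 85 (X = 67 + 2*9 = 67 + 18 = 85)
u(w) = (85 + w)*(179/9 + w) (u(w) = (w + 179/9)*(w + 85) = (179/9 + w)*(85 + w) = (85 + w)*(179/9 + w))
(17914 + u(-75)) + h(12, -168) = (17914 + (15215/9 + (-75)**2 + (944/9)*(-75))) + (-168)**2 = (17914 + (15215/9 + 5625 - 23600/3)) + 28224 = (17914 - 4960/9) + 28224 = 156266/9 + 28224 = 410282/9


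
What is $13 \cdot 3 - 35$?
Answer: $4$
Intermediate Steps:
$13 \cdot 3 - 35 = 39 - 35 = 4$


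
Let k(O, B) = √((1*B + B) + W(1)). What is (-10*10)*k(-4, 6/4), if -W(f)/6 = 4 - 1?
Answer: -100*I*√15 ≈ -387.3*I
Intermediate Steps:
W(f) = -18 (W(f) = -6*(4 - 1) = -6*3 = -18)
k(O, B) = √(-18 + 2*B) (k(O, B) = √((1*B + B) - 18) = √((B + B) - 18) = √(2*B - 18) = √(-18 + 2*B))
(-10*10)*k(-4, 6/4) = (-10*10)*√(-18 + 2*(6/4)) = -100*√(-18 + 2*(6*(¼))) = -100*√(-18 + 2*(3/2)) = -100*√(-18 + 3) = -100*I*√15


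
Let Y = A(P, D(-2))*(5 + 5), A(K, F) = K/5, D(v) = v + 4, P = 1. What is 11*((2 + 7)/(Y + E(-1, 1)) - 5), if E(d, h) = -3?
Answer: -154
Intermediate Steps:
D(v) = 4 + v
A(K, F) = K/5 (A(K, F) = K*(⅕) = K/5)
Y = 2 (Y = ((⅕)*1)*(5 + 5) = (⅕)*10 = 2)
11*((2 + 7)/(Y + E(-1, 1)) - 5) = 11*((2 + 7)/(2 - 3) - 5) = 11*(9/(-1) - 5) = 11*(9*(-1) - 5) = 11*(-9 - 5) = 11*(-14) = -154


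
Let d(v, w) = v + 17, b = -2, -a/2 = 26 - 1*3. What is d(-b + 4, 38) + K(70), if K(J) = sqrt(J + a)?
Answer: 23 + 2*sqrt(6) ≈ 27.899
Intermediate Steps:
a = -46 (a = -2*(26 - 1*3) = -2*(26 - 3) = -2*23 = -46)
d(v, w) = 17 + v
K(J) = sqrt(-46 + J) (K(J) = sqrt(J - 46) = sqrt(-46 + J))
d(-b + 4, 38) + K(70) = (17 + (-1*(-2) + 4)) + sqrt(-46 + 70) = (17 + (2 + 4)) + sqrt(24) = (17 + 6) + 2*sqrt(6) = 23 + 2*sqrt(6)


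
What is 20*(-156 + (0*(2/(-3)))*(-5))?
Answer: -3120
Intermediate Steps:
20*(-156 + (0*(2/(-3)))*(-5)) = 20*(-156 + (0*(2*(-1/3)))*(-5)) = 20*(-156 + (0*(-2/3))*(-5)) = 20*(-156 + 0*(-5)) = 20*(-156 + 0) = 20*(-156) = -3120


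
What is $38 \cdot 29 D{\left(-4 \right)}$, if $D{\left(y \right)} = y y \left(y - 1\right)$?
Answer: $-88160$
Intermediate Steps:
$D{\left(y \right)} = y^{2} \left(-1 + y\right)$
$38 \cdot 29 D{\left(-4 \right)} = 38 \cdot 29 \left(-4\right)^{2} \left(-1 - 4\right) = 1102 \cdot 16 \left(-5\right) = 1102 \left(-80\right) = -88160$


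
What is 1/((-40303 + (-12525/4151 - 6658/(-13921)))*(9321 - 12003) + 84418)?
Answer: 57786071/6251521012409438 ≈ 9.2435e-9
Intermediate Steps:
1/((-40303 + (-12525/4151 - 6658/(-13921)))*(9321 - 12003) + 84418) = 1/((-40303 + (-12525*1/4151 - 6658*(-1/13921)))*(-2682) + 84418) = 1/((-40303 + (-12525/4151 + 6658/13921))*(-2682) + 84418) = 1/((-40303 - 146723167/57786071)*(-2682) + 84418) = 1/(-2329098742680/57786071*(-2682) + 84418) = 1/(6246642827867760/57786071 + 84418) = 1/(6251521012409438/57786071) = 57786071/6251521012409438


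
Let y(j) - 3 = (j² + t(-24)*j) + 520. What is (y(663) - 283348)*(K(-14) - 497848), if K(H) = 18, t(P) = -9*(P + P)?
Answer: -220618342800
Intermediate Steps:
t(P) = -18*P
y(j) = 523 + j² + 432*j (y(j) = 3 + ((j² + (-18*(-24))*j) + 520) = 3 + ((j² + 432*j) + 520) = 3 + (520 + j² + 432*j) = 523 + j² + 432*j)
(y(663) - 283348)*(K(-14) - 497848) = ((523 + 663² + 432*663) - 283348)*(18 - 497848) = ((523 + 439569 + 286416) - 283348)*(-497830) = (726508 - 283348)*(-497830) = 443160*(-497830) = -220618342800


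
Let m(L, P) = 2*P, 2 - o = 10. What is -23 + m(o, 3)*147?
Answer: 859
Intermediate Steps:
o = -8 (o = 2 - 1*10 = 2 - 10 = -8)
-23 + m(o, 3)*147 = -23 + (2*3)*147 = -23 + 6*147 = -23 + 882 = 859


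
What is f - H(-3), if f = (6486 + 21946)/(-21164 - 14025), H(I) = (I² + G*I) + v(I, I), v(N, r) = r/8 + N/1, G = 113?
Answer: 93621607/281512 ≈ 332.57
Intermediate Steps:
v(N, r) = N + r/8 (v(N, r) = r*(⅛) + N*1 = r/8 + N = N + r/8)
H(I) = I² + 913*I/8 (H(I) = (I² + 113*I) + (I + I/8) = (I² + 113*I) + 9*I/8 = I² + 913*I/8)
f = -28432/35189 (f = 28432/(-35189) = 28432*(-1/35189) = -28432/35189 ≈ -0.80798)
f - H(-3) = -28432/35189 - (-3)*(913 + 8*(-3))/8 = -28432/35189 - (-3)*(913 - 24)/8 = -28432/35189 - (-3)*889/8 = -28432/35189 - 1*(-2667/8) = -28432/35189 + 2667/8 = 93621607/281512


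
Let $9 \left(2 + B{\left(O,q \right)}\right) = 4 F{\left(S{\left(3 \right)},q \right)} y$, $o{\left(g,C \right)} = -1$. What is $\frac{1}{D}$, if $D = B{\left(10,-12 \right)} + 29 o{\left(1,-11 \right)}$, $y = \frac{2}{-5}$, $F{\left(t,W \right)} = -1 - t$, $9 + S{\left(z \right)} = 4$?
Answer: $- \frac{45}{1427} \approx -0.031535$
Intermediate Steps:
$S{\left(z \right)} = -5$ ($S{\left(z \right)} = -9 + 4 = -5$)
$y = - \frac{2}{5}$ ($y = 2 \left(- \frac{1}{5}\right) = - \frac{2}{5} \approx -0.4$)
$B{\left(O,q \right)} = - \frac{122}{45}$ ($B{\left(O,q \right)} = -2 + \frac{4 \left(-1 - -5\right) \left(- \frac{2}{5}\right)}{9} = -2 + \frac{4 \left(-1 + 5\right) \left(- \frac{2}{5}\right)}{9} = -2 + \frac{4 \cdot 4 \left(- \frac{2}{5}\right)}{9} = -2 + \frac{16 \left(- \frac{2}{5}\right)}{9} = -2 + \frac{1}{9} \left(- \frac{32}{5}\right) = -2 - \frac{32}{45} = - \frac{122}{45}$)
$D = - \frac{1427}{45}$ ($D = - \frac{122}{45} + 29 \left(-1\right) = - \frac{122}{45} - 29 = - \frac{1427}{45} \approx -31.711$)
$\frac{1}{D} = \frac{1}{- \frac{1427}{45}} = - \frac{45}{1427}$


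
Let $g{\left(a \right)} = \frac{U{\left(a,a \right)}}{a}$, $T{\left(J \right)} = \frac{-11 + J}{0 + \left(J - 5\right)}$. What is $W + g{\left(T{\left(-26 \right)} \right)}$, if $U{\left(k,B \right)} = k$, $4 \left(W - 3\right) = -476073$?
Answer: $- \frac{476057}{4} \approx -1.1901 \cdot 10^{5}$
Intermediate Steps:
$W = - \frac{476061}{4}$ ($W = 3 + \frac{1}{4} \left(-476073\right) = 3 - \frac{476073}{4} = - \frac{476061}{4} \approx -1.1902 \cdot 10^{5}$)
$T{\left(J \right)} = \frac{-11 + J}{-5 + J}$ ($T{\left(J \right)} = \frac{-11 + J}{0 + \left(-5 + J\right)} = \frac{-11 + J}{-5 + J}$)
$g{\left(a \right)} = 1$ ($g{\left(a \right)} = \frac{a}{a} = 1$)
$W + g{\left(T{\left(-26 \right)} \right)} = - \frac{476061}{4} + 1 = - \frac{476057}{4}$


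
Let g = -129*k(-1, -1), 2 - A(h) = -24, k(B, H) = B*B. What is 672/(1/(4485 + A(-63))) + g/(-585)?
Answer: 591121483/195 ≈ 3.0314e+6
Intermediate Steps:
k(B, H) = B²
A(h) = 26 (A(h) = 2 - 1*(-24) = 2 + 24 = 26)
g = -129 (g = -129*(-1)² = -129*1 = -129)
672/(1/(4485 + A(-63))) + g/(-585) = 672/(1/(4485 + 26)) - 129/(-585) = 672/(1/4511) - 129*(-1/585) = 672/(1/4511) + 43/195 = 672*4511 + 43/195 = 3031392 + 43/195 = 591121483/195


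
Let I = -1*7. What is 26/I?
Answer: -26/7 ≈ -3.7143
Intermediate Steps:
I = -7
26/I = 26/(-7) = 26*(-⅐) = -26/7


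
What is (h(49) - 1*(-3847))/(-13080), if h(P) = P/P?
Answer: -481/1635 ≈ -0.29419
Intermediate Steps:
h(P) = 1
(h(49) - 1*(-3847))/(-13080) = (1 - 1*(-3847))/(-13080) = (1 + 3847)*(-1/13080) = 3848*(-1/13080) = -481/1635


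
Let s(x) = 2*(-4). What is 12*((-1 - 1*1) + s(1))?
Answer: -120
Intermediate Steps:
s(x) = -8
12*((-1 - 1*1) + s(1)) = 12*((-1 - 1*1) - 8) = 12*((-1 - 1) - 8) = 12*(-2 - 8) = 12*(-10) = -120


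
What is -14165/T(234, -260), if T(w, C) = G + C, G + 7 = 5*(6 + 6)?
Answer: 14165/207 ≈ 68.430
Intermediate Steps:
G = 53 (G = -7 + 5*(6 + 6) = -7 + 5*12 = -7 + 60 = 53)
T(w, C) = 53 + C
-14165/T(234, -260) = -14165/(53 - 260) = -14165/(-207) = -14165*(-1/207) = 14165/207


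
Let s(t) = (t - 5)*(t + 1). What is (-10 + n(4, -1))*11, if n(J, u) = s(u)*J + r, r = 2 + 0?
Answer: -88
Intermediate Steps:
r = 2
s(t) = (1 + t)*(-5 + t) (s(t) = (-5 + t)*(1 + t) = (1 + t)*(-5 + t))
n(J, u) = 2 + J*(-5 + u² - 4*u) (n(J, u) = (-5 + u² - 4*u)*J + 2 = J*(-5 + u² - 4*u) + 2 = 2 + J*(-5 + u² - 4*u))
(-10 + n(4, -1))*11 = (-10 + (2 - 1*4*(5 - 1*(-1)² + 4*(-1))))*11 = (-10 + (2 - 1*4*(5 - 1*1 - 4)))*11 = (-10 + (2 - 1*4*(5 - 1 - 4)))*11 = (-10 + (2 - 1*4*0))*11 = (-10 + (2 + 0))*11 = (-10 + 2)*11 = -8*11 = -88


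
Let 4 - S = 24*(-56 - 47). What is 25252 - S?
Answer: 22776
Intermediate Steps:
S = 2476 (S = 4 - 24*(-56 - 47) = 4 - 24*(-103) = 4 - 1*(-2472) = 4 + 2472 = 2476)
25252 - S = 25252 - 1*2476 = 25252 - 2476 = 22776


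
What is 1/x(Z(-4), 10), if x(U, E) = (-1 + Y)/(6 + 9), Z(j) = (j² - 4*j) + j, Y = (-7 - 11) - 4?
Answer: -15/23 ≈ -0.65217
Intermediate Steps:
Y = -22 (Y = -18 - 4 = -22)
Z(j) = j² - 3*j
x(U, E) = -23/15 (x(U, E) = (-1 - 22)/(6 + 9) = -23/15)
1/x(Z(-4), 10) = 1/(-23/15) = -15/23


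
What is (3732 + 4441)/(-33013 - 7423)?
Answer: -743/3676 ≈ -0.20212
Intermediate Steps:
(3732 + 4441)/(-33013 - 7423) = 8173/(-40436) = 8173*(-1/40436) = -743/3676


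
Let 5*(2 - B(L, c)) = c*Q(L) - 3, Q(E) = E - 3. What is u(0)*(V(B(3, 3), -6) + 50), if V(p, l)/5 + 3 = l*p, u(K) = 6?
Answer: -258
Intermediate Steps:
Q(E) = -3 + E
B(L, c) = 13/5 - c*(-3 + L)/5 (B(L, c) = 2 - (c*(-3 + L) - 3)/5 = 2 - (-3 + c*(-3 + L))/5 = 2 + (⅗ - c*(-3 + L)/5) = 13/5 - c*(-3 + L)/5)
V(p, l) = -15 + 5*l*p (V(p, l) = -15 + 5*(l*p) = -15 + 5*l*p)
u(0)*(V(B(3, 3), -6) + 50) = 6*((-15 + 5*(-6)*(13/5 - ⅕*3*(-3 + 3))) + 50) = 6*((-15 + 5*(-6)*(13/5 - ⅕*3*0)) + 50) = 6*((-15 + 5*(-6)*(13/5 + 0)) + 50) = 6*((-15 + 5*(-6)*(13/5)) + 50) = 6*((-15 - 78) + 50) = 6*(-93 + 50) = 6*(-43) = -258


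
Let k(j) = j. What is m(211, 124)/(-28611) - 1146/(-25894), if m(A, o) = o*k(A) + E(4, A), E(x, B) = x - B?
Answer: -29061016/33675147 ≈ -0.86298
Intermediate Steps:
m(A, o) = 4 - A + A*o (m(A, o) = o*A + (4 - A) = A*o + (4 - A) = 4 - A + A*o)
m(211, 124)/(-28611) - 1146/(-25894) = (4 - 1*211 + 211*124)/(-28611) - 1146/(-25894) = (4 - 211 + 26164)*(-1/28611) - 1146*(-1/25894) = 25957*(-1/28611) + 573/12947 = -25957/28611 + 573/12947 = -29061016/33675147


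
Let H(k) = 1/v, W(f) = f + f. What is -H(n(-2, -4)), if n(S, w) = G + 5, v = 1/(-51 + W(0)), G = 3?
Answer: 51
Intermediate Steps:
W(f) = 2*f
v = -1/51 (v = 1/(-51 + 2*0) = 1/(-51 + 0) = 1/(-51) = -1/51 ≈ -0.019608)
n(S, w) = 8 (n(S, w) = 3 + 5 = 8)
H(k) = -51 (H(k) = 1/(-1/51) = -51)
-H(n(-2, -4)) = -1*(-51) = 51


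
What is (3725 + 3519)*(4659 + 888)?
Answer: 40182468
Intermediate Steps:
(3725 + 3519)*(4659 + 888) = 7244*5547 = 40182468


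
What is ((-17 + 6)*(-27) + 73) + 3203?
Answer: 3573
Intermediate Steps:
((-17 + 6)*(-27) + 73) + 3203 = (-11*(-27) + 73) + 3203 = (297 + 73) + 3203 = 370 + 3203 = 3573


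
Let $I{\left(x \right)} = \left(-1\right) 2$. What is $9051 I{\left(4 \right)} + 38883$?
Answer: $20781$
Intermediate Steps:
$I{\left(x \right)} = -2$
$9051 I{\left(4 \right)} + 38883 = 9051 \left(-2\right) + 38883 = -18102 + 38883 = 20781$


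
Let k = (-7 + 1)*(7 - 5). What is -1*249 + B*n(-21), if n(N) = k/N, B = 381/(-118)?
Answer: -103599/413 ≈ -250.84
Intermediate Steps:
k = -12 (k = -6*2 = -12)
B = -381/118 (B = 381*(-1/118) = -381/118 ≈ -3.2288)
n(N) = -12/N
-1*249 + B*n(-21) = -1*249 - (-2286)/(59*(-21)) = -249 - (-2286)*(-1)/(59*21) = -249 - 381/118*4/7 = -249 - 762/413 = -103599/413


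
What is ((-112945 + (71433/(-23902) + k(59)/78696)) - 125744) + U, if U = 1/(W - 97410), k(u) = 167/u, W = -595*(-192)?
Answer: -242822090481717827/1017303060840 ≈ -2.3869e+5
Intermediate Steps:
W = 114240
U = 1/16830 (U = 1/(114240 - 97410) = 1/16830 ≈ 5.9418e-5)
((-112945 + (71433/(-23902) + k(59)/78696)) - 125744) + U = ((-112945 + (71433/(-23902) + (167/59)/78696)) - 125744) + 1/16830 = ((-112945 + (71433*(-1/23902) + (167*(1/59))*(1/78696))) - 125744) + 1/16830 = ((-112945 + (-71433/23902 + (167/59)*(1/78696))) - 125744) + 1/16830 = ((-112945 + (-71433/23902 + 167/4643064)) - 125744) + 1/16830 = ((-112945 - 165831999539/55489257864) - 125744) + 1/16830 = (-6267400061449019/55489257864 - 125744) + 1/16830 = -13244841302299835/55489257864 + 1/16830 = -242822090481717827/1017303060840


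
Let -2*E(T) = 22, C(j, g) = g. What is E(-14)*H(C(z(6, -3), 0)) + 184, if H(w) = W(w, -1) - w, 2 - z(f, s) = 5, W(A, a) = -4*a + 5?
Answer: 85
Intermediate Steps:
W(A, a) = 5 - 4*a
z(f, s) = -3 (z(f, s) = 2 - 1*5 = 2 - 5 = -3)
E(T) = -11 (E(T) = -½*22 = -11)
H(w) = 9 - w (H(w) = (5 - 4*(-1)) - w = (5 + 4) - w = 9 - w)
E(-14)*H(C(z(6, -3), 0)) + 184 = -11*(9 - 1*0) + 184 = -11*(9 + 0) + 184 = -11*9 + 184 = -99 + 184 = 85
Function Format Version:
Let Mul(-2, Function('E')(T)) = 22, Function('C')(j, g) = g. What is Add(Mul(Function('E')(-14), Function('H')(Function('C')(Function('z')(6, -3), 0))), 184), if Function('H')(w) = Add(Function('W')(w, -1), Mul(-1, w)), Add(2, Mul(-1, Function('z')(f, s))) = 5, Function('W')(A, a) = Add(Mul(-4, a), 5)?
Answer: 85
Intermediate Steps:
Function('W')(A, a) = Add(5, Mul(-4, a))
Function('z')(f, s) = -3 (Function('z')(f, s) = Add(2, Mul(-1, 5)) = Add(2, -5) = -3)
Function('E')(T) = -11 (Function('E')(T) = Mul(Rational(-1, 2), 22) = -11)
Function('H')(w) = Add(9, Mul(-1, w)) (Function('H')(w) = Add(Add(5, Mul(-4, -1)), Mul(-1, w)) = Add(Add(5, 4), Mul(-1, w)) = Add(9, Mul(-1, w)))
Add(Mul(Function('E')(-14), Function('H')(Function('C')(Function('z')(6, -3), 0))), 184) = Add(Mul(-11, Add(9, Mul(-1, 0))), 184) = Add(Mul(-11, Add(9, 0)), 184) = Add(Mul(-11, 9), 184) = Add(-99, 184) = 85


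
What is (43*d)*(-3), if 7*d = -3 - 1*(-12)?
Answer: -1161/7 ≈ -165.86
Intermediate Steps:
d = 9/7 (d = (-3 - 1*(-12))/7 = (-3 + 12)/7 = (⅐)*9 = 9/7 ≈ 1.2857)
(43*d)*(-3) = (43*(9/7))*(-3) = (387/7)*(-3) = -1161/7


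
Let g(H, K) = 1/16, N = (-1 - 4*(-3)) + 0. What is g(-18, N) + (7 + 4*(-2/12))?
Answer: 307/48 ≈ 6.3958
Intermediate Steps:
N = 11 (N = (-1 + 12) + 0 = 11 + 0 = 11)
g(H, K) = 1/16
g(-18, N) + (7 + 4*(-2/12)) = 1/16 + (7 + 4*(-2/12)) = 1/16 + (7 + 4*(-2*1/12)) = 1/16 + (7 + 4*(-⅙)) = 1/16 + (7 - ⅔) = 1/16 + 19/3 = 307/48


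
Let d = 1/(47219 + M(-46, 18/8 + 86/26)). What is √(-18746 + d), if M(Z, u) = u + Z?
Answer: 3*I*√12536090239303670/2453285 ≈ 136.92*I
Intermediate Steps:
M(Z, u) = Z + u
d = 52/2453285 (d = 1/(47219 + (-46 + (18/8 + 86/26))) = 1/(47219 + (-46 + (18*(⅛) + 86*(1/26)))) = 1/(47219 + (-46 + (9/4 + 43/13))) = 1/(47219 + (-46 + 289/52)) = 1/(47219 - 2103/52) = 1/(2453285/52) = 52/2453285 ≈ 2.1196e-5)
√(-18746 + d) = √(-18746 + 52/2453285) = √(-45989280558/2453285) = 3*I*√12536090239303670/2453285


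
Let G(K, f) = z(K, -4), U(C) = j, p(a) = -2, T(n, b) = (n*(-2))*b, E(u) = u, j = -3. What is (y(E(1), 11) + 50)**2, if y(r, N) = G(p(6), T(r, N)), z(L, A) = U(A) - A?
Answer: 2601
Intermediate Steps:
T(n, b) = -2*b*n (T(n, b) = (-2*n)*b = -2*b*n)
U(C) = -3
z(L, A) = -3 - A
G(K, f) = 1 (G(K, f) = -3 - 1*(-4) = -3 + 4 = 1)
y(r, N) = 1
(y(E(1), 11) + 50)**2 = (1 + 50)**2 = 51**2 = 2601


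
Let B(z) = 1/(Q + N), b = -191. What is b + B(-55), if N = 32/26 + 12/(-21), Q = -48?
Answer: -822919/4308 ≈ -191.02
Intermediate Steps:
N = 60/91 (N = 32*(1/26) + 12*(-1/21) = 16/13 - 4/7 = 60/91 ≈ 0.65934)
B(z) = -91/4308 (B(z) = 1/(-48 + 60/91) = 1/(-4308/91) = -91/4308)
b + B(-55) = -191 - 91/4308 = -822919/4308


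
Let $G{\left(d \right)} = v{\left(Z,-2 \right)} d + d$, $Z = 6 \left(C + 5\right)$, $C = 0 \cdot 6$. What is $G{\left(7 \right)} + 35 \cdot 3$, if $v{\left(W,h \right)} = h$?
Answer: $98$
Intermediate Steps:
$C = 0$
$Z = 30$ ($Z = 6 \left(0 + 5\right) = 6 \cdot 5 = 30$)
$G{\left(d \right)} = - d$ ($G{\left(d \right)} = - 2 d + d = - d$)
$G{\left(7 \right)} + 35 \cdot 3 = \left(-1\right) 7 + 35 \cdot 3 = -7 + 105 = 98$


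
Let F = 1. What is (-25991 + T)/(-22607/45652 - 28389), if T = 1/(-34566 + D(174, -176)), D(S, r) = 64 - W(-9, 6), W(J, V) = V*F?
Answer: 10236290357177/11180913226345 ≈ 0.91551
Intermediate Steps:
W(J, V) = V (W(J, V) = V*1 = V)
D(S, r) = 58 (D(S, r) = 64 - 1*6 = 64 - 6 = 58)
T = -1/34508 (T = 1/(-34566 + 58) = 1/(-34508) = -1/34508 ≈ -2.8979e-5)
(-25991 + T)/(-22607/45652 - 28389) = (-25991 - 1/34508)/(-22607/45652 - 28389) = -896897429/(34508*(-22607*1/45652 - 28389)) = -896897429/(34508*(-22607/45652 - 28389)) = -896897429/(34508*(-1296037235/45652)) = -896897429/34508*(-45652/1296037235) = 10236290357177/11180913226345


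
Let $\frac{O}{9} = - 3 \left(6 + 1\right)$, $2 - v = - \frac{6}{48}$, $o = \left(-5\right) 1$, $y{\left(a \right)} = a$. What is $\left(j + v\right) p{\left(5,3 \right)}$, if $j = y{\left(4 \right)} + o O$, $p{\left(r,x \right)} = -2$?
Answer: $- \frac{7609}{4} \approx -1902.3$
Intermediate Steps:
$o = -5$
$v = \frac{17}{8}$ ($v = 2 - - \frac{6}{48} = 2 - \left(-6\right) \frac{1}{48} = 2 - - \frac{1}{8} = 2 + \frac{1}{8} = \frac{17}{8} \approx 2.125$)
$O = -189$ ($O = 9 \left(- 3 \left(6 + 1\right)\right) = 9 \left(\left(-3\right) 7\right) = 9 \left(-21\right) = -189$)
$j = 949$ ($j = 4 - -945 = 4 + 945 = 949$)
$\left(j + v\right) p{\left(5,3 \right)} = \left(949 + \frac{17}{8}\right) \left(-2\right) = \frac{7609}{8} \left(-2\right) = - \frac{7609}{4}$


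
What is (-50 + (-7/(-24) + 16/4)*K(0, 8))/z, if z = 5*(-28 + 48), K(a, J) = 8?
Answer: -47/300 ≈ -0.15667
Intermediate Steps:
z = 100 (z = 5*20 = 100)
(-50 + (-7/(-24) + 16/4)*K(0, 8))/z = (-50 + (-7/(-24) + 16/4)*8)/100 = (-50 + (-7*(-1/24) + 16*(1/4))*8)*(1/100) = (-50 + (7/24 + 4)*8)*(1/100) = (-50 + (103/24)*8)*(1/100) = (-50 + 103/3)*(1/100) = -47/3*1/100 = -47/300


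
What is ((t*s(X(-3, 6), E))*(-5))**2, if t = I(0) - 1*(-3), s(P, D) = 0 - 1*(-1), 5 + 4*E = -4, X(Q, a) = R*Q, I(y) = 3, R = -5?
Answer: 900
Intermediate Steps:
X(Q, a) = -5*Q
E = -9/4 (E = -5/4 + (1/4)*(-4) = -5/4 - 1 = -9/4 ≈ -2.2500)
s(P, D) = 1 (s(P, D) = 0 + 1 = 1)
t = 6 (t = 3 - 1*(-3) = 3 + 3 = 6)
((t*s(X(-3, 6), E))*(-5))**2 = ((6*1)*(-5))**2 = (6*(-5))**2 = (-30)**2 = 900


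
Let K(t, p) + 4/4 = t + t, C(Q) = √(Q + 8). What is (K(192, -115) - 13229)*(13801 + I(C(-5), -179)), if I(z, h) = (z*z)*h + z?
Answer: -170389344 - 12846*√3 ≈ -1.7041e+8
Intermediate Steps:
C(Q) = √(8 + Q)
K(t, p) = -1 + 2*t (K(t, p) = -1 + (t + t) = -1 + 2*t)
I(z, h) = z + h*z² (I(z, h) = z²*h + z = h*z² + z = z + h*z²)
(K(192, -115) - 13229)*(13801 + I(C(-5), -179)) = ((-1 + 2*192) - 13229)*(13801 + √(8 - 5)*(1 - 179*√(8 - 5))) = ((-1 + 384) - 13229)*(13801 + √3*(1 - 179*√3)) = (383 - 13229)*(13801 + √3*(1 - 179*√3)) = -12846*(13801 + √3*(1 - 179*√3)) = -177287646 - 12846*√3*(1 - 179*√3)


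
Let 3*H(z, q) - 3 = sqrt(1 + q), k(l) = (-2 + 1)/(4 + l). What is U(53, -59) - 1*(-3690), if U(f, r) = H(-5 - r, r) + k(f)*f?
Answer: 210334/57 + I*sqrt(58)/3 ≈ 3690.1 + 2.5386*I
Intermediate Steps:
k(l) = -1/(4 + l)
H(z, q) = 1 + sqrt(1 + q)/3
U(f, r) = 1 + sqrt(1 + r)/3 - f/(4 + f) (U(f, r) = (1 + sqrt(1 + r)/3) + (-1/(4 + f))*f = (1 + sqrt(1 + r)/3) - f/(4 + f) = 1 + sqrt(1 + r)/3 - f/(4 + f))
U(53, -59) - 1*(-3690) = (-1*53 + (3 + sqrt(1 - 59))*(4 + 53)/3)/(4 + 53) - 1*(-3690) = (-53 + (1/3)*(3 + sqrt(-58))*57)/57 + 3690 = (-53 + (1/3)*(3 + I*sqrt(58))*57)/57 + 3690 = (-53 + (57 + 19*I*sqrt(58)))/57 + 3690 = (4 + 19*I*sqrt(58))/57 + 3690 = (4/57 + I*sqrt(58)/3) + 3690 = 210334/57 + I*sqrt(58)/3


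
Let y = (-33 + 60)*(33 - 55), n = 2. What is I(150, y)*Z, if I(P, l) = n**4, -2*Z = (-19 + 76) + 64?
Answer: -968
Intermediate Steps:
Z = -121/2 (Z = -((-19 + 76) + 64)/2 = -(57 + 64)/2 = -1/2*121 = -121/2 ≈ -60.500)
y = -594 (y = 27*(-22) = -594)
I(P, l) = 16 (I(P, l) = 2**4 = 16)
I(150, y)*Z = 16*(-121/2) = -968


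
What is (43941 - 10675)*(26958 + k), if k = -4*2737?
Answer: 532588660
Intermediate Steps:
k = -10948
(43941 - 10675)*(26958 + k) = (43941 - 10675)*(26958 - 10948) = 33266*16010 = 532588660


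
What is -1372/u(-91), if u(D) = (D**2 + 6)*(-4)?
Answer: 343/8287 ≈ 0.041390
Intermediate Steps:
u(D) = -24 - 4*D**2 (u(D) = (6 + D**2)*(-4) = -24 - 4*D**2)
-1372/u(-91) = -1372/(-24 - 4*(-91)**2) = -1372/(-24 - 4*8281) = -1372/(-24 - 33124) = -1372/(-33148) = -1372*(-1/33148) = 343/8287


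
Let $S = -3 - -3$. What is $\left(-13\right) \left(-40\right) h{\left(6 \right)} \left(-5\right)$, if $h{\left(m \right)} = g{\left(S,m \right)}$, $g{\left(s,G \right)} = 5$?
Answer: $-13000$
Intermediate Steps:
$S = 0$ ($S = -3 + 3 = 0$)
$h{\left(m \right)} = 5$
$\left(-13\right) \left(-40\right) h{\left(6 \right)} \left(-5\right) = \left(-13\right) \left(-40\right) 5 \left(-5\right) = 520 \left(-25\right) = -13000$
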